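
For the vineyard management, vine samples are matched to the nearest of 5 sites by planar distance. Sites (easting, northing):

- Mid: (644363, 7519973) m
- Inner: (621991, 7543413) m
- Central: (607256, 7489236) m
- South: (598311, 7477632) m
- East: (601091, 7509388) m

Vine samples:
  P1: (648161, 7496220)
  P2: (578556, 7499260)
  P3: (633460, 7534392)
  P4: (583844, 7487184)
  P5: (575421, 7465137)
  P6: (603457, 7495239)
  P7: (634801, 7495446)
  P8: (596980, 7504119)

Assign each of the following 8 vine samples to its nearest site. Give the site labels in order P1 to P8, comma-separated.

Mid, East, Inner, South, South, Central, Mid, East

P1 → Mid (d²=578629813.00)
P2 → East (d²=610402609.00)
P3 → Inner (d²=212916402.00)
P4 → South (d²=300534793.00)
P5 → South (d²=680077125.00)
P6 → Central (d²=50468410.00)
P7 → Mid (d²=693005573.00)
P8 → East (d²=44662682.00)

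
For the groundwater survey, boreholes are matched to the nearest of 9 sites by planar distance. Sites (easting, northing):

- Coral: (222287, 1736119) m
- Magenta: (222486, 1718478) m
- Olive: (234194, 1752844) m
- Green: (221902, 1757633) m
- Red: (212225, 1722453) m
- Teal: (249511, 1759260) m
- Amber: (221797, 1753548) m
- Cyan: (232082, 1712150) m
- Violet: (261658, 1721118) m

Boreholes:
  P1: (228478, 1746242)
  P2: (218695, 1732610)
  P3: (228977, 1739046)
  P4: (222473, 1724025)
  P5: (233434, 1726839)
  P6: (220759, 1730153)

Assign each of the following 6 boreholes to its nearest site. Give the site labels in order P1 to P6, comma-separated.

P1 → Olive (d²=76259060.00)
P2 → Coral (d²=25215545.00)
P3 → Coral (d²=53323429.00)
P4 → Magenta (d²=30769378.00)
P5 → Magenta (d²=189765025.00)
P6 → Coral (d²=37927940.00)

Olive, Coral, Coral, Magenta, Magenta, Coral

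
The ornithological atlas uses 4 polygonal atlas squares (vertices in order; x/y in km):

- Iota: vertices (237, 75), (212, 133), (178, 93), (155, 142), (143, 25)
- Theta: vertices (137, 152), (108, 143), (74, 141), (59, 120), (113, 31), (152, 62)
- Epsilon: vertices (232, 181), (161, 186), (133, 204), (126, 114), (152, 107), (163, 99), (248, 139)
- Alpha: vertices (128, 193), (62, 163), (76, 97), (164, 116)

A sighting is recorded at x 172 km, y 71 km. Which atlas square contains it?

Cast a ray rightward from (172, 71). For each polygon, the edges (by vertex number in listed order) whose endpoints lie on opposite sides of y = 71, where each meets that height, and whether that is right or left of the point:
Iota: 4–5 at x≈147.7 (left), 5–1 at x≈229.5 (right) → 1 crossing.
Theta: 4–5 at x≈88.7 (left), 6–1 at x≈150.5 (left) → 0 crossings.
Epsilon: no edge straddles that height → 0 crossings.
Alpha: no edge straddles that height → 0 crossings.
Only Iota has an odd count, so the point is inside Iota.

Iota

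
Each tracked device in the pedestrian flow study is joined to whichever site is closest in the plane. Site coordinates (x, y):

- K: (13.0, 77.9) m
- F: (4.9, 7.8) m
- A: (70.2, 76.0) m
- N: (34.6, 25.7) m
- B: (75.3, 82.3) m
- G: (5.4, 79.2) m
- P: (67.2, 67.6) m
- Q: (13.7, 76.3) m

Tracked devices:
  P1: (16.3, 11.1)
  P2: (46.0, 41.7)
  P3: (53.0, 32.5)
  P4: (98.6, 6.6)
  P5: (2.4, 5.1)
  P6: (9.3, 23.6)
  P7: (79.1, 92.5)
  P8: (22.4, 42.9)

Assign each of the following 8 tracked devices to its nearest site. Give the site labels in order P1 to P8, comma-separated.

F, N, N, N, F, F, B, N

P1 → F (d²=140.85)
P2 → N (d²=385.96)
P3 → N (d²=384.80)
P4 → N (d²=4460.81)
P5 → F (d²=13.54)
P6 → F (d²=269.00)
P7 → B (d²=118.48)
P8 → N (d²=444.68)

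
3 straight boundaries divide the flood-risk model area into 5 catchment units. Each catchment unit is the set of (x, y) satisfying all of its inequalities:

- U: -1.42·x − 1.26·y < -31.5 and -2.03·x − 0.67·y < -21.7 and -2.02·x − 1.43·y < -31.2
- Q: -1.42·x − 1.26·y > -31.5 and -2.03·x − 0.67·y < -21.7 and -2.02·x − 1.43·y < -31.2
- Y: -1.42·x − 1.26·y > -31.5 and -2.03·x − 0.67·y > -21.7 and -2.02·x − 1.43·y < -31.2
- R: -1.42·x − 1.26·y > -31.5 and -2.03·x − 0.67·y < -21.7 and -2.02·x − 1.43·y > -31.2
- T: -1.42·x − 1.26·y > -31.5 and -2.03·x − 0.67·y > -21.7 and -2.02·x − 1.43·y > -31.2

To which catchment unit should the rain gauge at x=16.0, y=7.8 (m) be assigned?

U

-1.42·16.0 − 1.26·7.8 = -32.548, which is < -31.5
-2.03·16.0 − 0.67·7.8 = -37.706, which is < -21.7
-2.02·16.0 − 1.43·7.8 = -43.474, which is < -31.2
This sign pattern matches U.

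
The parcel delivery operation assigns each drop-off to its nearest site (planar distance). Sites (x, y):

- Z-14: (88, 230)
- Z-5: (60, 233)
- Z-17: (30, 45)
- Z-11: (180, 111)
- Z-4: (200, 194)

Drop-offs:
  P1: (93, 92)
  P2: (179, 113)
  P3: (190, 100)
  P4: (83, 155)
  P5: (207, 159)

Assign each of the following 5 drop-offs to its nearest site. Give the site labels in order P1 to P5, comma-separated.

P1 → Z-17 (d²=6178.00)
P2 → Z-11 (d²=5.00)
P3 → Z-11 (d²=221.00)
P4 → Z-14 (d²=5650.00)
P5 → Z-4 (d²=1274.00)

Z-17, Z-11, Z-11, Z-14, Z-4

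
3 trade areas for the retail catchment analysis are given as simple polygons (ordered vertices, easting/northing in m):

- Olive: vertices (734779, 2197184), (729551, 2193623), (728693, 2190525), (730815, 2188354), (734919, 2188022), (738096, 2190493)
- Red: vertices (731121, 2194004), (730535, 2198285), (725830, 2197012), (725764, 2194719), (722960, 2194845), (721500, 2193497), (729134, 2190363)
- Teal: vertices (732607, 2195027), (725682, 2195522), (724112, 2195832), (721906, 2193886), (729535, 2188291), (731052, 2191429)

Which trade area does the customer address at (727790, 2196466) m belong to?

Red

Cast a ray rightward from (727790, 2196466). For each polygon, the edges (by vertex number in listed order) whose endpoints lie on opposite sides of northing = 2196466, where each meets that height, and whether that is right or left of the point:
Olive: 1–2 at easting≈733724.9 (right), 6–1 at easting≈735134.9 (right) → 2 crossings.
Red: 1–2 at easting≈730784.0 (right), 3–4 at easting≈725814.3 (left) → 1 crossing.
Teal: no edge straddles that height → 0 crossings.
Only Red has an odd count, so the point is inside Red.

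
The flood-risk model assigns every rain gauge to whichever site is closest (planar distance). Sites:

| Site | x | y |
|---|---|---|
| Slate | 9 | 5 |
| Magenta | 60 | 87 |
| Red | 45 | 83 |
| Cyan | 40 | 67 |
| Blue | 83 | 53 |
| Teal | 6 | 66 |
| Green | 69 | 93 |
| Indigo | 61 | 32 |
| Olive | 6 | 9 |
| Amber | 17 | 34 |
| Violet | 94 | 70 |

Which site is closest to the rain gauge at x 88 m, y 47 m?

Squared distances to each site:
Slate: 8005.000; Magenta: 2384.000; Red: 3145.000; Cyan: 2704.000; Blue: 61.000; Teal: 7085.000; Green: 2477.000; Indigo: 954.000; Olive: 8168.000; Amber: 5210.000; Violet: 565.000.
Minimum at Blue.

Blue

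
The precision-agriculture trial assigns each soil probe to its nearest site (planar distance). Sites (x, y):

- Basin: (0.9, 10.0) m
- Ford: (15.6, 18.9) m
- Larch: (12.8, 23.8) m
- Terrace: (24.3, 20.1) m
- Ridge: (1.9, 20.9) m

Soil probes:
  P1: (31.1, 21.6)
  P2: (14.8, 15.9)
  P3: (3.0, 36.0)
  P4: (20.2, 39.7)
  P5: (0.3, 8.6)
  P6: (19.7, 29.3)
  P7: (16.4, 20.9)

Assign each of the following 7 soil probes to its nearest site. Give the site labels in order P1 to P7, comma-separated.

P1 → Terrace (d²=48.49)
P2 → Ford (d²=9.64)
P3 → Ridge (d²=229.22)
P4 → Larch (d²=307.57)
P5 → Basin (d²=2.32)
P6 → Larch (d²=77.86)
P7 → Ford (d²=4.64)

Terrace, Ford, Ridge, Larch, Basin, Larch, Ford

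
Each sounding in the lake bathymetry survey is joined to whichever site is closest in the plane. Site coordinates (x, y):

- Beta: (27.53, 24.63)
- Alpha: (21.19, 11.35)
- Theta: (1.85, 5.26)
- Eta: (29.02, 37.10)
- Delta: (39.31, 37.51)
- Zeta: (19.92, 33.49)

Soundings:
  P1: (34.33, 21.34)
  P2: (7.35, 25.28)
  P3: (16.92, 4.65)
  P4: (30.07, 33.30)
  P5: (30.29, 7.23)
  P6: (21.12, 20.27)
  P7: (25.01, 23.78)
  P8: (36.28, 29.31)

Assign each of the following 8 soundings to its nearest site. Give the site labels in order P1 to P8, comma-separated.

Beta, Zeta, Alpha, Eta, Alpha, Beta, Beta, Delta

P1 → Beta (d²=57.06)
P2 → Zeta (d²=225.41)
P3 → Alpha (d²=63.12)
P4 → Eta (d²=15.54)
P5 → Alpha (d²=99.78)
P6 → Beta (d²=60.10)
P7 → Beta (d²=7.07)
P8 → Delta (d²=76.42)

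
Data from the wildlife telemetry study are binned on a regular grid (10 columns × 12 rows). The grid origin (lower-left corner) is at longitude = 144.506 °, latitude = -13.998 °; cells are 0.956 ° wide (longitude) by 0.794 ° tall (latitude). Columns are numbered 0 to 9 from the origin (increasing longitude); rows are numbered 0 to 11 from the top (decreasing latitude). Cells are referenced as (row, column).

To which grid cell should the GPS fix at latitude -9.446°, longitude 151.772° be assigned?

Column index: ⌊(151.772 − 144.506) / 0.956⌋ = ⌊7.600⌋ = 7
Row offset from origin: ⌊(-9.446 − -13.998) / 0.794⌋ = ⌊5.733⌋ = 5 → row 6 (counted from top)

(6, 7)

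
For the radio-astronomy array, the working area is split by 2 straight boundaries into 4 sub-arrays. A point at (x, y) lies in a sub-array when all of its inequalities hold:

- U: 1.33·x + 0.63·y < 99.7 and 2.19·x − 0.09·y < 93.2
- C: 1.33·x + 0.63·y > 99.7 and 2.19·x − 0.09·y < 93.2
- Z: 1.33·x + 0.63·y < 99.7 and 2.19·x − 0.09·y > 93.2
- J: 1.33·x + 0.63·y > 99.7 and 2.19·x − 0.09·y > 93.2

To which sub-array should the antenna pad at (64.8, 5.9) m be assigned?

1.33·64.8 + 0.63·5.9 = 89.901, which is < 99.7
2.19·64.8 − 0.09·5.9 = 141.381, which is > 93.2
This sign pattern matches Z.

Z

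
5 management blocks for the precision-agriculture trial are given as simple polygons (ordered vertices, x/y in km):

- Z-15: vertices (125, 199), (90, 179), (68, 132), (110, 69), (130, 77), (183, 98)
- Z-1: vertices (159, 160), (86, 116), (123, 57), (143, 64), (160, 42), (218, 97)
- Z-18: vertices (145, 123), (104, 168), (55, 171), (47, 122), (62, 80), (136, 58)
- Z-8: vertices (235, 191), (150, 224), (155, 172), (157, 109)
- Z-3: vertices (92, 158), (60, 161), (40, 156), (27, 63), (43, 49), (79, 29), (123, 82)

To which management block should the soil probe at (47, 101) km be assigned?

Z-3

Cast a ray rightward from (47, 101). For each polygon, the edges (by vertex number in listed order) whose endpoints lie on opposite sides of y = 101, where each meets that height, and whether that is right or left of the point:
Z-15: 3–4 at x≈88.7 (right), 6–1 at x≈181.3 (right) → 2 crossings.
Z-1: 2–3 at x≈95.4 (right), 6–1 at x≈214.3 (right) → 2 crossings.
Z-18: 4–5 at x≈54.5 (right), 6–1 at x≈142.0 (right) → 2 crossings.
Z-8: no edge straddles that height → 0 crossings.
Z-3: 3–4 at x≈32.3 (left), 7–1 at x≈115.2 (right) → 1 crossing.
Only Z-3 has an odd count, so the point is inside Z-3.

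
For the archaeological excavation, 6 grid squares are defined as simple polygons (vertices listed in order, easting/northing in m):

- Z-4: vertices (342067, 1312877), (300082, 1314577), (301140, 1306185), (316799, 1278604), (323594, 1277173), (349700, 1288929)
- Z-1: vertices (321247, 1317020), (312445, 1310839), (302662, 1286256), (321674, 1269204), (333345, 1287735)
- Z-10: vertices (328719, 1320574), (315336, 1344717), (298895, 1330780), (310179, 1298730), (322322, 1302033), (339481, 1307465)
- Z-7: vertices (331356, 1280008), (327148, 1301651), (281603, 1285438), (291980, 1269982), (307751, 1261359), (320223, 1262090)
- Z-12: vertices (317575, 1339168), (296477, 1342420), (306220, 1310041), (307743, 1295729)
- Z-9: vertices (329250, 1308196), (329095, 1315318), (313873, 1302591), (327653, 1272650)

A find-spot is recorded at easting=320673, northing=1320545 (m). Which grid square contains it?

Cast a ray rightward from (320673, 1320545). For each polygon, the edges (by vertex number in listed order) whose endpoints lie on opposite sides of northing = 1320545, where each meets that height, and whether that is right or left of the point:
Z-4: no edge straddles that height → 0 crossings.
Z-1: no edge straddles that height → 0 crossings.
Z-10: 3–4 at easting≈302498.5 (left), 6–1 at easting≈328742.8 (right) → 1 crossing.
Z-7: no edge straddles that height → 0 crossings.
Z-12: 2–3 at easting≈303059.3 (left), 4–1 at easting≈313359.9 (left) → 0 crossings.
Z-9: no edge straddles that height → 0 crossings.
Only Z-10 has an odd count, so the point is inside Z-10.

Z-10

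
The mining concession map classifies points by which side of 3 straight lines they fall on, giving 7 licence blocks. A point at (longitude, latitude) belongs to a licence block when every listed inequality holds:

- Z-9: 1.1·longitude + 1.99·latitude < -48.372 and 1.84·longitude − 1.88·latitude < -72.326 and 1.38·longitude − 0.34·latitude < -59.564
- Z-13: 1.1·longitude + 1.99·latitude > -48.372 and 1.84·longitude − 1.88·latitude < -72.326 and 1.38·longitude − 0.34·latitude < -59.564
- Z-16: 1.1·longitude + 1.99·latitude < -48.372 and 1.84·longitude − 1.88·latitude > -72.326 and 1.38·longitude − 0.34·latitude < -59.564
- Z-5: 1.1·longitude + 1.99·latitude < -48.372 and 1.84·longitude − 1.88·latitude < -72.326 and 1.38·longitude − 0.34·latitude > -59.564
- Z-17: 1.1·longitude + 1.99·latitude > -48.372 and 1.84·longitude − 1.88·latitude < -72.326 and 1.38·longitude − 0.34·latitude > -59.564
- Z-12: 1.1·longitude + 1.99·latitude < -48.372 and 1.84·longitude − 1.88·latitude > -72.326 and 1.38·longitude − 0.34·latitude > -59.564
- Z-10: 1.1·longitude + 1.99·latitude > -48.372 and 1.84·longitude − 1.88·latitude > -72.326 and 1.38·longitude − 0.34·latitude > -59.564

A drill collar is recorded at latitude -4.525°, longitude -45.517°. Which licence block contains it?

1.1·-45.517 + 1.99·-4.525 = -59.073, which is < -48.372
1.84·-45.517 − 1.88·-4.525 = -75.244, which is < -72.326
1.38·-45.517 − 0.34·-4.525 = -61.275, which is < -59.564
This sign pattern matches Z-9.

Z-9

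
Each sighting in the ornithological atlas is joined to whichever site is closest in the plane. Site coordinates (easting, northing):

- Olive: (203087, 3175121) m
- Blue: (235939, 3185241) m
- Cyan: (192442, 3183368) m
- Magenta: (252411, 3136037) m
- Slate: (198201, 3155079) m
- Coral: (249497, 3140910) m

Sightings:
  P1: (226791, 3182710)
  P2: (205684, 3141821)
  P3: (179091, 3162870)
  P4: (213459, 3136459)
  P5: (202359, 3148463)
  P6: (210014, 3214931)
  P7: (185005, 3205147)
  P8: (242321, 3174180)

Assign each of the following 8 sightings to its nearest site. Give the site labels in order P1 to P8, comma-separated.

P1 → Blue (d²=90091865.00)
P2 → Slate (d²=231769853.00)
P3 → Slate (d²=425891781.00)
P4 → Slate (d²=579510964.00)
P5 → Slate (d²=61060420.00)
P6 → Cyan (d²=1304998153.00)
P7 → Cyan (d²=529633810.00)
P8 → Blue (d²=163075645.00)

Blue, Slate, Slate, Slate, Slate, Cyan, Cyan, Blue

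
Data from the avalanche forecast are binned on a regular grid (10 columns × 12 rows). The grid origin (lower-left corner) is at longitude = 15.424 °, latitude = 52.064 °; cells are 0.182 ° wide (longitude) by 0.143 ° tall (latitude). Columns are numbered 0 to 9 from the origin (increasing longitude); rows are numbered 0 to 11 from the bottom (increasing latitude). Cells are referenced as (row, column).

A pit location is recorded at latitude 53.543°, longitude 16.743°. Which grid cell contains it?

(10, 7)

Column index: ⌊(16.743 − 15.424) / 0.182⌋ = ⌊7.247⌋ = 7
Row offset from origin: ⌊(53.543 − 52.064) / 0.143⌋ = ⌊10.343⌋ = 10 → row 10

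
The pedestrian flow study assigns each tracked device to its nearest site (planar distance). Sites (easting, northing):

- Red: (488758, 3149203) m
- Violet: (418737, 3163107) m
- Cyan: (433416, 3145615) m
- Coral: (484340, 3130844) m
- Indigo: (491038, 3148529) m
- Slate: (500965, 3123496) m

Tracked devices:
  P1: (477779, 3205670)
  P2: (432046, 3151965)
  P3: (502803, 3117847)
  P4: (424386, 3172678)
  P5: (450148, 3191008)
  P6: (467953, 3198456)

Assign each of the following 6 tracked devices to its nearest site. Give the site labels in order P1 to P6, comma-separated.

Red, Cyan, Slate, Violet, Violet, Red

P1 → Red (d²=3309060530.00)
P2 → Cyan (d²=42199400.00)
P3 → Slate (d²=35289445.00)
P4 → Violet (d²=123515242.00)
P5 → Violet (d²=1765116722.00)
P6 → Red (d²=2858706034.00)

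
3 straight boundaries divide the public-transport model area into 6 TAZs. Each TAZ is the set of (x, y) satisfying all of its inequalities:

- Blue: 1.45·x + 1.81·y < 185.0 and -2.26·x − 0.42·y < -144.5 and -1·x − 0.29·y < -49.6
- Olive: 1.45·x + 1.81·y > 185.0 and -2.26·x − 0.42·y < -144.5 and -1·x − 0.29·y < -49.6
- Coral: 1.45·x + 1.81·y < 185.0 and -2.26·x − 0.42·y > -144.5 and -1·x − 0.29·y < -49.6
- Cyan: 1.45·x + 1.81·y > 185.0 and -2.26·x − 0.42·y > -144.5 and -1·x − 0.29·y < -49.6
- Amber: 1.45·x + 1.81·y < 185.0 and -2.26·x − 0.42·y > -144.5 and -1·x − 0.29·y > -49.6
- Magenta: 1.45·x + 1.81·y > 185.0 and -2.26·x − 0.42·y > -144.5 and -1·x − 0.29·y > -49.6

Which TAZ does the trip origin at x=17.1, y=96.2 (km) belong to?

1.45·17.1 + 1.81·96.2 = 198.917, which is > 185.0
-2.26·17.1 − 0.42·96.2 = -79.050, which is > -144.5
-1·17.1 − 0.29·96.2 = -44.998, which is > -49.6
This sign pattern matches Magenta.

Magenta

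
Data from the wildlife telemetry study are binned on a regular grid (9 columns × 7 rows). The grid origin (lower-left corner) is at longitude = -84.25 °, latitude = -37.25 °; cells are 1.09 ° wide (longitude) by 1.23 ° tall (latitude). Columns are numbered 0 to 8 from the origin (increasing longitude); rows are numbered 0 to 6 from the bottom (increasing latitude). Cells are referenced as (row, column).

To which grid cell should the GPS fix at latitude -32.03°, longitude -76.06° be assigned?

Column index: ⌊(-76.06 − -84.25) / 1.09⌋ = ⌊7.514⌋ = 7
Row offset from origin: ⌊(-32.03 − -37.25) / 1.23⌋ = ⌊4.244⌋ = 4 → row 4

(4, 7)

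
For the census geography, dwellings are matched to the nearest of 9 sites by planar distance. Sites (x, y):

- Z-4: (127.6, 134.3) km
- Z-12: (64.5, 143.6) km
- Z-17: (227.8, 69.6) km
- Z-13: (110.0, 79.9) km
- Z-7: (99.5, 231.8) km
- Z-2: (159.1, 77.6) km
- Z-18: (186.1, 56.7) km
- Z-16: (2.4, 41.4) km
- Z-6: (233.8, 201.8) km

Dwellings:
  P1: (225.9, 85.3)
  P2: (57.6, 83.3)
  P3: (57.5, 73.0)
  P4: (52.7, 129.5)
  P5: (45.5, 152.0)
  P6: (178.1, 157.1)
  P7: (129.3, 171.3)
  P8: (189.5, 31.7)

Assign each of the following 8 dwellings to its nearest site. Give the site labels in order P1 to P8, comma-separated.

P1 → Z-17 (d²=250.10)
P2 → Z-13 (d²=2757.32)
P3 → Z-13 (d²=2803.86)
P4 → Z-12 (d²=338.05)
P5 → Z-12 (d²=431.56)
P6 → Z-4 (d²=3070.09)
P7 → Z-4 (d²=1371.89)
P8 → Z-18 (d²=636.56)

Z-17, Z-13, Z-13, Z-12, Z-12, Z-4, Z-4, Z-18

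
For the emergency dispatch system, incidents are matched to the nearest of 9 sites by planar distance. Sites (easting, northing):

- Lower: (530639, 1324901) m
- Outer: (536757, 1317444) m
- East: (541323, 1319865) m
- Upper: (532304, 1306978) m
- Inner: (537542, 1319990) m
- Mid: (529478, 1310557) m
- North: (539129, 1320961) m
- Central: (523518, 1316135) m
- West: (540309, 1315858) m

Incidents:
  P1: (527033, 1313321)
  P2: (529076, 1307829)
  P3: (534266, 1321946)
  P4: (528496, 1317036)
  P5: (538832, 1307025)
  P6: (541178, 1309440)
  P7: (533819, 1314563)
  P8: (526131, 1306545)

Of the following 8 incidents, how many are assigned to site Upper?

1

P1 → Mid
P2 → Mid
P3 → Inner
P4 → Central
P5 → Upper
P6 → West
P7 → Outer
P8 → Mid
1 of the 8 goes to Upper.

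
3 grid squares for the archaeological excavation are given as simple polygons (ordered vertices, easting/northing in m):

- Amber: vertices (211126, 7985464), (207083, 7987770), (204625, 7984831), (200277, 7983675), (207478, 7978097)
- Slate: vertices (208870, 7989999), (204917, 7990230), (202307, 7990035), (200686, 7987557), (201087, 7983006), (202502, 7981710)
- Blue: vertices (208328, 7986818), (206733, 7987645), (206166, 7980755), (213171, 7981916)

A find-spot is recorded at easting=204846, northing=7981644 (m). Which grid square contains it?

Cast a ray rightward from (204846, 7981644). For each polygon, the edges (by vertex number in listed order) whose endpoints lie on opposite sides of northing = 7981644, where each meets that height, and whether that is right or left of the point:
Amber: 4–5 at easting≈202898.9 (left), 5–1 at easting≈209234.4 (right) → 1 crossing.
Slate: no edge straddles that height → 0 crossings.
Blue: 2–3 at easting≈206239.2 (right), 3–4 at easting≈211529.9 (right) → 2 crossings.
Only Amber has an odd count, so the point is inside Amber.

Amber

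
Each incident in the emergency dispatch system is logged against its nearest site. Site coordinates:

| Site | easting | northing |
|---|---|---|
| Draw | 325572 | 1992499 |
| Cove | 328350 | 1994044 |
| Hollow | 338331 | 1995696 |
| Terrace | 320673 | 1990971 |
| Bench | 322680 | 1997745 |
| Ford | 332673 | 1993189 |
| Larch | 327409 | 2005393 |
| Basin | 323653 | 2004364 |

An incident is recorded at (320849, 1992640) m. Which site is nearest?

Squared distances to each site:
Draw: 22326610.000; Cove: 58236217.000; Hollow: 314959460.000; Terrace: 2816537.000; Bench: 29413586.000; Ford: 140108377.000; Larch: 205672609.000; Basin: 145314592.000.
Minimum at Terrace.

Terrace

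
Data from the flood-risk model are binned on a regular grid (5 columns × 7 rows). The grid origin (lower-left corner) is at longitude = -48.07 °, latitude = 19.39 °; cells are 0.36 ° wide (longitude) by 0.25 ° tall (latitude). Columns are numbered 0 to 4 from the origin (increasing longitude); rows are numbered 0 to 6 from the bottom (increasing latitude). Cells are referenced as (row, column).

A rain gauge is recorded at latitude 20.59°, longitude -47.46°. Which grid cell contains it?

Column index: ⌊(-47.46 − -48.07) / 0.36⌋ = ⌊1.694⌋ = 1
Row offset from origin: ⌊(20.59 − 19.39) / 0.25⌋ = ⌊4.800⌋ = 4 → row 4

(4, 1)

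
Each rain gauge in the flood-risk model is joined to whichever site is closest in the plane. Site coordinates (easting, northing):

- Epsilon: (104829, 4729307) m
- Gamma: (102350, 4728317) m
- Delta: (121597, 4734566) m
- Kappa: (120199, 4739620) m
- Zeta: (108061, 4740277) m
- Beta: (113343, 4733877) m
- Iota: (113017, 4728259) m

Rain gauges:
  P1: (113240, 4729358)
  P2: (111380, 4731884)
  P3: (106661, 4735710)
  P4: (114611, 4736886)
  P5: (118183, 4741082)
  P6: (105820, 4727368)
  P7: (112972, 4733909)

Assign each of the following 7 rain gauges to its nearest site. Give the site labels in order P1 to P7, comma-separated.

P1 → Iota (d²=1257530.00)
P2 → Beta (d²=7825418.00)
P3 → Zeta (d²=22817489.00)
P4 → Beta (d²=10661905.00)
P5 → Kappa (d²=6201700.00)
P6 → Epsilon (d²=4741802.00)
P7 → Beta (d²=138665.00)

Iota, Beta, Zeta, Beta, Kappa, Epsilon, Beta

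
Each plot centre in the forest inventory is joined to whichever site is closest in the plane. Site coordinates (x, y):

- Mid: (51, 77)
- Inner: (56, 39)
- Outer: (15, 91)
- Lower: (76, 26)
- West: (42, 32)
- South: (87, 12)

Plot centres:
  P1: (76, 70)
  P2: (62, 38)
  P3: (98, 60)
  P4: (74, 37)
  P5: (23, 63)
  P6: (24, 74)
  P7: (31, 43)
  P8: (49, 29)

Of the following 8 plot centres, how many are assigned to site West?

P1 → Mid
P2 → Inner
P3 → Lower
P4 → Lower
P5 → Outer
P6 → Outer
P7 → West
P8 → West
2 of the 8 go to West.

2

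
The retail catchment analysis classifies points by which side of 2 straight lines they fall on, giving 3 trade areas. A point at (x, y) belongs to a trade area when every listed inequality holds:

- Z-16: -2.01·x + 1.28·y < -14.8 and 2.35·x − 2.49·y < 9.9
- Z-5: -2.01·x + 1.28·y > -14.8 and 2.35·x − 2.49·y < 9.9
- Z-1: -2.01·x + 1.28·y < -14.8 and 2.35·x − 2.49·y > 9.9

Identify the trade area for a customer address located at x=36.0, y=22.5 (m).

Z-1

-2.01·36.0 + 1.28·22.5 = -43.560, which is < -14.8
2.35·36.0 − 2.49·22.5 = 28.575, which is > 9.9
This sign pattern matches Z-1.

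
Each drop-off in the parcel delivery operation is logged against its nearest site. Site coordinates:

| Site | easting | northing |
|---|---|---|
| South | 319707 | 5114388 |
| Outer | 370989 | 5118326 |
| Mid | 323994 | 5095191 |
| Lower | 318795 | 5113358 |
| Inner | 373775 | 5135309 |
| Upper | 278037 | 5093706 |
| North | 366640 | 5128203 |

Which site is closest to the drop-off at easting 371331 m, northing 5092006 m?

Squared distances to each site:
South: 3165991300.000; Outer: 692859364.000; Mid: 2250935794.000; Lower: 3215939200.000; Inner: 1881122945.000; Upper: 8706660436.000; North: 1332228290.000.
Minimum at Outer.

Outer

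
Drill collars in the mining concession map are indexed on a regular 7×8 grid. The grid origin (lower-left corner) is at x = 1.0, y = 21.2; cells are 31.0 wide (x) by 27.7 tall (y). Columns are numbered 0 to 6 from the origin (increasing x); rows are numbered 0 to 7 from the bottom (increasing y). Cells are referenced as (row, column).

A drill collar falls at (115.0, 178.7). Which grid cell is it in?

(5, 3)

Column index: ⌊(115.0 − 1.0) / 31.0⌋ = ⌊3.677⌋ = 3
Row offset from origin: ⌊(178.7 − 21.2) / 27.7⌋ = ⌊5.686⌋ = 5 → row 5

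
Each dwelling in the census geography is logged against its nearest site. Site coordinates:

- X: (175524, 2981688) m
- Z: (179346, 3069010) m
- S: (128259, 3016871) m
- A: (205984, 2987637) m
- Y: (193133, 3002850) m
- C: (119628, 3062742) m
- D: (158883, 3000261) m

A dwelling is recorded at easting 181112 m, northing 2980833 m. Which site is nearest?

Squared distances to each site:
X: 31956769.000; Z: 7778302085.000; S: 4092177053.000; A: 664910800.000; Y: 629252730.000; C: 10489366537.000; D: 871575625.000.
Minimum at X.

X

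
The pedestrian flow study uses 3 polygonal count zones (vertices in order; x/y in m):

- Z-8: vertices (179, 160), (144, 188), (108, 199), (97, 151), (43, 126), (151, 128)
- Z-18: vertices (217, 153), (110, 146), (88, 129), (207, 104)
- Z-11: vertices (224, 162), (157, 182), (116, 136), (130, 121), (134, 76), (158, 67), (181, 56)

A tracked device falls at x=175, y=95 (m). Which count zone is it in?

Z-11

Cast a ray rightward from (175, 95). For each polygon, the edges (by vertex number in listed order) whose endpoints lie on opposite sides of y = 95, where each meets that height, and whether that is right or left of the point:
Z-8: no edge straddles that height → 0 crossings.
Z-18: no edge straddles that height → 0 crossings.
Z-11: 4–5 at x≈132.3 (left), 7–1 at x≈196.8 (right) → 1 crossing.
Only Z-11 has an odd count, so the point is inside Z-11.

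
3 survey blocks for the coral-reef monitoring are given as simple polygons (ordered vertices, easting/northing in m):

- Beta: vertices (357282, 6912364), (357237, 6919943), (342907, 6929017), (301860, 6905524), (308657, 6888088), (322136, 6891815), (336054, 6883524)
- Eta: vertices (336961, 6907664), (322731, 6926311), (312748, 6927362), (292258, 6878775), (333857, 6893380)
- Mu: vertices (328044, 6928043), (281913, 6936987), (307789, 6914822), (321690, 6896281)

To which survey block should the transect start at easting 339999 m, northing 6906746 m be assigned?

Beta

Cast a ray rightward from (339999, 6906746). For each polygon, the edges (by vertex number in listed order) whose endpoints lie on opposite sides of northing = 6906746, where each meets that height, and whether that is right or left of the point:
Beta: 3–4 at easting≈303995.1 (left), 7–1 at easting≈353146.8 (right) → 1 crossing.
Eta: 3–4 at easting≈304053.9 (left), 5–1 at easting≈336761.5 (left) → 0 crossings.
Mu: 3–4 at easting≈313843.9 (left), 4–1 at easting≈323783.5 (left) → 0 crossings.
Only Beta has an odd count, so the point is inside Beta.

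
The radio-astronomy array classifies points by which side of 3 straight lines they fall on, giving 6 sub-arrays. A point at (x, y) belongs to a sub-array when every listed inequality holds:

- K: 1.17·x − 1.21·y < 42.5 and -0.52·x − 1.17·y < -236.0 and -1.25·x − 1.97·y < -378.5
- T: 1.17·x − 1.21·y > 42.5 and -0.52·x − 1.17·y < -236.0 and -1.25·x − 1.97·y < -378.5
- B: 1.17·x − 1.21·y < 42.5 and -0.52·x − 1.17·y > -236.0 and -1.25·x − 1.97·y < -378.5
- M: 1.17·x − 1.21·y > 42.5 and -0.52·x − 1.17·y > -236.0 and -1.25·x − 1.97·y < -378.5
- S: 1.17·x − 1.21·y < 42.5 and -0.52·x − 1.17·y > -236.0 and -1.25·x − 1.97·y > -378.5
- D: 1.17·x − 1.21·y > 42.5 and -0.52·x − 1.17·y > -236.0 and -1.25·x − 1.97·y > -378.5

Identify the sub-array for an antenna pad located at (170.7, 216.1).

1.17·170.7 − 1.21·216.1 = -61.762, which is < 42.5
-0.52·170.7 − 1.17·216.1 = -341.601, which is < -236.0
-1.25·170.7 − 1.97·216.1 = -639.092, which is < -378.5
This sign pattern matches K.

K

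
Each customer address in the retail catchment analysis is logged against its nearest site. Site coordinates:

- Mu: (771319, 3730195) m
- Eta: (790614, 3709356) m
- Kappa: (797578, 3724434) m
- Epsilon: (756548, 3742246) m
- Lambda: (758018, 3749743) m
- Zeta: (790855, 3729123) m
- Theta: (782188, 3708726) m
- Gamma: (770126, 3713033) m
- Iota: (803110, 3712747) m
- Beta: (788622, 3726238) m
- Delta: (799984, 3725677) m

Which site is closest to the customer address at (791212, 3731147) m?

Zeta

Squared distances to each site:
Mu: 396637753.000; Eta: 475205285.000; Kappa: 85590325.000; Epsilon: 1324780697.000; Lambda: 1447652852.000; Zeta: 4224025.000; Theta: 584133817.000; Gamma: 772736392.000; Iota: 480122404.000; Beta: 30806381.000; Delta: 106868884.000.
Minimum at Zeta.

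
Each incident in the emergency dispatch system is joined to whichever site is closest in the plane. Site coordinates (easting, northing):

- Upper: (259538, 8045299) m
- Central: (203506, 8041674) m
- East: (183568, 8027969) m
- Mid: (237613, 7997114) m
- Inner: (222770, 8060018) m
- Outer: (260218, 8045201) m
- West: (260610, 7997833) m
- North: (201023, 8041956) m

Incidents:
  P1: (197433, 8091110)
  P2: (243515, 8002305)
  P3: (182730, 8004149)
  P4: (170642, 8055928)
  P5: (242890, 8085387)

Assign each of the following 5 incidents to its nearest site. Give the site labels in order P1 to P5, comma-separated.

P1 → Inner (d²=1608676033.00)
P2 → Mid (d²=61780085.00)
P3 → East (d²=568094644.00)
P4 → East (d²=948787157.00)
P5 → Inner (d²=1048400561.00)

Inner, Mid, East, East, Inner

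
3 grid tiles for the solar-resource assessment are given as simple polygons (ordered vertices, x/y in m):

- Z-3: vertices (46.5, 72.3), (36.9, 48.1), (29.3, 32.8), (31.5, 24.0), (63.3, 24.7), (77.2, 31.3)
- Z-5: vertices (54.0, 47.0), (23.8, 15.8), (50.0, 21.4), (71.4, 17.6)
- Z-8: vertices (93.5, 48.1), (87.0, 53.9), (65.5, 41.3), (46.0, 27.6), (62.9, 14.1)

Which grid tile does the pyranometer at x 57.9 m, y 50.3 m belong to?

Cast a ray rightward from (57.9, 50.3). For each polygon, the edges (by vertex number in listed order) whose endpoints lie on opposite sides of y = 50.3, where each meets that height, and whether that is right or left of the point:
Z-3: 1–2 at x≈37.77 (left), 6–1 at x≈62.97 (right) → 1 crossing.
Z-5: no edge straddles that height → 0 crossings.
Z-8: 1–2 at x≈91.03 (right), 2–3 at x≈80.86 (right) → 2 crossings.
Only Z-3 has an odd count, so the point is inside Z-3.

Z-3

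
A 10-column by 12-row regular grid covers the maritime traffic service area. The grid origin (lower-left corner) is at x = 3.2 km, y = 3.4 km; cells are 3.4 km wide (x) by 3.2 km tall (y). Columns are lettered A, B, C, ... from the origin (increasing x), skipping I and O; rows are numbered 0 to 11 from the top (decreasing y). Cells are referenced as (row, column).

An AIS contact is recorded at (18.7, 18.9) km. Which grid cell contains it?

(7, E)

Column index: ⌊(18.7 − 3.2) / 3.4⌋ = ⌊4.559⌋ = 4 → column E
Row offset from origin: ⌊(18.9 − 3.4) / 3.2⌋ = ⌊4.844⌋ = 4 → row 7 (counted from top)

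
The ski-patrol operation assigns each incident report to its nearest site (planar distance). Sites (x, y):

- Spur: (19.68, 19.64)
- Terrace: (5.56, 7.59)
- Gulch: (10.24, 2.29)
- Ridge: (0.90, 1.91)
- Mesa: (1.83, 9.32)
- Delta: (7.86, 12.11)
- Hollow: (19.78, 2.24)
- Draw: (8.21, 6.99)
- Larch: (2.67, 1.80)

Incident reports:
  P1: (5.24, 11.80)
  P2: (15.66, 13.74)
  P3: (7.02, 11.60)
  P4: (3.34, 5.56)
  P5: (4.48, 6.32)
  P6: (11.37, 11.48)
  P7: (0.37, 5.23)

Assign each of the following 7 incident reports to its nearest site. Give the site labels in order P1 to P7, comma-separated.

Delta, Spur, Delta, Terrace, Terrace, Delta, Ridge

P1 → Delta (d²=6.96)
P2 → Spur (d²=50.97)
P3 → Delta (d²=0.97)
P4 → Terrace (d²=9.05)
P5 → Terrace (d²=2.78)
P6 → Delta (d²=12.72)
P7 → Ridge (d²=11.30)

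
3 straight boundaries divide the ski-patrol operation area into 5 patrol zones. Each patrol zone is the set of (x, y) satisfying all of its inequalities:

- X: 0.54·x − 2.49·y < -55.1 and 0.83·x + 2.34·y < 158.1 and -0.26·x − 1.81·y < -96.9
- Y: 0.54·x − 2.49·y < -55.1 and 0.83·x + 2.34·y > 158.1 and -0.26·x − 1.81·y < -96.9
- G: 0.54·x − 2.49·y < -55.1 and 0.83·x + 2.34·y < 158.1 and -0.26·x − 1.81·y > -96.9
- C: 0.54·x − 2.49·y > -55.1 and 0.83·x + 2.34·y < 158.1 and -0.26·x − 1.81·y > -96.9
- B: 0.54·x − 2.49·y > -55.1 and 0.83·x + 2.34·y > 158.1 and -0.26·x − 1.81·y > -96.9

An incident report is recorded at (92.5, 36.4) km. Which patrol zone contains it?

0.54·92.5 − 2.49·36.4 = -40.686, which is > -55.1
0.83·92.5 + 2.34·36.4 = 161.951, which is > 158.1
-0.26·92.5 − 1.81·36.4 = -89.934, which is > -96.9
This sign pattern matches B.

B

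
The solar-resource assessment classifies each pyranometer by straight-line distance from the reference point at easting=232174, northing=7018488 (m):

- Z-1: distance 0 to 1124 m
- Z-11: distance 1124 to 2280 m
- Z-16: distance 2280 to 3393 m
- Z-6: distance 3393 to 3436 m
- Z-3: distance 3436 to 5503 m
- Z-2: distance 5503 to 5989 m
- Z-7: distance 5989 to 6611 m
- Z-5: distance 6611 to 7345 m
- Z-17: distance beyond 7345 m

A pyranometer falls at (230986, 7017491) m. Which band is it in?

Z-11

Distance = √((230986−232174)² + (7017491−7018488)²) = √(1411344.000 + 994009.000) = 1550.920 m.
1124 ≤ 1550.920 < 2280 → Z-11.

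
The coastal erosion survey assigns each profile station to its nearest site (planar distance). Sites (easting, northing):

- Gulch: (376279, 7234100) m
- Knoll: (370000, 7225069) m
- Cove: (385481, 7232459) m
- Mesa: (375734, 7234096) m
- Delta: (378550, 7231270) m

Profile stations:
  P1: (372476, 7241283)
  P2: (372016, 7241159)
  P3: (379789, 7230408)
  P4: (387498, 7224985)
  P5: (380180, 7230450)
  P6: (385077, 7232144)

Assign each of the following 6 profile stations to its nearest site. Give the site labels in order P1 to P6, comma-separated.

Mesa, Mesa, Delta, Cove, Delta, Cove

P1 → Mesa (d²=62267533.00)
P2 → Mesa (d²=63709493.00)
P3 → Delta (d²=2278165.00)
P4 → Cove (d²=59928965.00)
P5 → Delta (d²=3329300.00)
P6 → Cove (d²=262441.00)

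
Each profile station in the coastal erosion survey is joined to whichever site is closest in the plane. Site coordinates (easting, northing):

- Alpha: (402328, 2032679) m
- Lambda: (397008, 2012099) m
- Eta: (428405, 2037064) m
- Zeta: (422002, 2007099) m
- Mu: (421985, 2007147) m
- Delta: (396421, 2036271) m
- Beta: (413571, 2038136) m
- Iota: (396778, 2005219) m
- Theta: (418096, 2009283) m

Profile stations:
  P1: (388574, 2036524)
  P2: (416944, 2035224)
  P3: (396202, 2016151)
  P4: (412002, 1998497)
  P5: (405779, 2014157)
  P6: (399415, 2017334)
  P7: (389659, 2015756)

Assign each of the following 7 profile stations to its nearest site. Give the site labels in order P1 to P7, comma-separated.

Delta, Beta, Lambda, Theta, Lambda, Lambda, Lambda

P1 → Delta (d²=61639418.00)
P2 → Beta (d²=19856873.00)
P3 → Lambda (d²=17068340.00)
P4 → Theta (d²=153474632.00)
P5 → Lambda (d²=81165805.00)
P6 → Lambda (d²=33198874.00)
P7 → Lambda (d²=67381450.00)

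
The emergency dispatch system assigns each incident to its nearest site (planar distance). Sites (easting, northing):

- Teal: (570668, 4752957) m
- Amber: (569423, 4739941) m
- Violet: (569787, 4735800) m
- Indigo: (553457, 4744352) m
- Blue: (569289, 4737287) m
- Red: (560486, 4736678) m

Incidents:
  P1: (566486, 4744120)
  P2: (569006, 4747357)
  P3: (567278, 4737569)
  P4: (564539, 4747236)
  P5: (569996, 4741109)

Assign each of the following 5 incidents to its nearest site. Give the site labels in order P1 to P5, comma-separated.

Amber, Teal, Blue, Teal, Amber

P1 → Amber (d²=26090010.00)
P2 → Teal (d²=34122244.00)
P3 → Blue (d²=4123645.00)
P4 → Teal (d²=70294482.00)
P5 → Amber (d²=1692553.00)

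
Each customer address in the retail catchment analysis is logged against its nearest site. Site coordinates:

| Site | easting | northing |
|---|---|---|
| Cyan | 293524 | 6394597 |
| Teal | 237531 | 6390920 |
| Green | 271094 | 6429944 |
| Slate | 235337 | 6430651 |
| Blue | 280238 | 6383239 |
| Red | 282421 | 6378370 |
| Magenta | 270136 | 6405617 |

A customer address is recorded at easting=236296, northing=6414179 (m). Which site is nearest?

Squared distances to each site:
Cyan: 3658498708.000; Teal: 542506306.000; Green: 1459436029.000; Slate: 272246465.000; Blue: 2888182964.000; Red: 3409800106.000; Magenta: 1218453444.000.
Minimum at Slate.

Slate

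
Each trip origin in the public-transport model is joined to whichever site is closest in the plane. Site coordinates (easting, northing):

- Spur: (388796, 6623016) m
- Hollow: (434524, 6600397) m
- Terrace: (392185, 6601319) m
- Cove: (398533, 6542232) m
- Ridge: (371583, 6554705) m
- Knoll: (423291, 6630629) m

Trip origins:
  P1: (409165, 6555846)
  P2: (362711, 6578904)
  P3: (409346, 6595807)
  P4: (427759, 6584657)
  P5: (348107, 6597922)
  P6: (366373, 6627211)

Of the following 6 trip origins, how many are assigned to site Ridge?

1

P1 → Cove
P2 → Ridge
P3 → Terrace
P4 → Hollow
P5 → Terrace
P6 → Spur
1 of the 6 goes to Ridge.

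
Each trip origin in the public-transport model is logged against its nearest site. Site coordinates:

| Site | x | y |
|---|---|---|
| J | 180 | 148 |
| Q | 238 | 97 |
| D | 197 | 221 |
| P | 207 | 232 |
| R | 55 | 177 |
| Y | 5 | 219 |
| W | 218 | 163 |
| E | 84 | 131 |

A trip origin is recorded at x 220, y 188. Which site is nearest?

Squared distances to each site:
J: 3200.000; Q: 8605.000; D: 1618.000; P: 2105.000; R: 27346.000; Y: 47186.000; W: 629.000; E: 21745.000.
Minimum at W.

W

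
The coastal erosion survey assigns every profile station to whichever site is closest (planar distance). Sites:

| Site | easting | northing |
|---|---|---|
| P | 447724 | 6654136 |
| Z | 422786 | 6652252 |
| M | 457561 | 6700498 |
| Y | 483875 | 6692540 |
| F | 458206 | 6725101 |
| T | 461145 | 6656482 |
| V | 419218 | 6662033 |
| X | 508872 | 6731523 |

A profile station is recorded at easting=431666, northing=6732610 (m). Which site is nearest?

Squared distances to each site:
P: 6416028040.000; Z: 6536262564.000; M: 1701731569.000; Y: 4331384581.000; F: 760756681.000; T: 6664483825.000; V: 5136065633.000; X: 5961948005.000.
Minimum at F.

F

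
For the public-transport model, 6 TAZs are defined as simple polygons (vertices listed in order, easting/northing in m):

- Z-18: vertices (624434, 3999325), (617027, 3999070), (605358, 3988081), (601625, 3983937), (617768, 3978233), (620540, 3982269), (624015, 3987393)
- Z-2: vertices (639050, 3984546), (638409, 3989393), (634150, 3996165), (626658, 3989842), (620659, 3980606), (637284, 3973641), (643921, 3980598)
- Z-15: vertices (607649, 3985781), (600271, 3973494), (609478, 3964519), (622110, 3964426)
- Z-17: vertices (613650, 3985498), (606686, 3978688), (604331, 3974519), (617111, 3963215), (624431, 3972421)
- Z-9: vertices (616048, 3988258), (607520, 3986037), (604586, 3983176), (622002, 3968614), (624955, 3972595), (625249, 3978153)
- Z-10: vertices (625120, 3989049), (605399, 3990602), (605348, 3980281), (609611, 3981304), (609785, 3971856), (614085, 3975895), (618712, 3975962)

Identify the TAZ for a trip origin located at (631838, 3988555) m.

Z-2

Cast a ray rightward from (631838, 3988555). For each polygon, the edges (by vertex number in listed order) whose endpoints lie on opposite sides of northing = 3988555, where each meets that height, and whether that is right or left of the point:
Z-18: 2–3 at easting≈605861.3 (left), 7–1 at easting≈624055.8 (left) → 0 crossings.
Z-2: 1–2 at easting≈638519.8 (right), 4–5 at easting≈625822.1 (left) → 1 crossing.
Z-15: no edge straddles that height → 0 crossings.
Z-17: no edge straddles that height → 0 crossings.
Z-9: no edge straddles that height → 0 crossings.
Z-10: 2–3 at easting≈605388.9 (left), 7–1 at easting≈624878.1 (left) → 0 crossings.
Only Z-2 has an odd count, so the point is inside Z-2.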